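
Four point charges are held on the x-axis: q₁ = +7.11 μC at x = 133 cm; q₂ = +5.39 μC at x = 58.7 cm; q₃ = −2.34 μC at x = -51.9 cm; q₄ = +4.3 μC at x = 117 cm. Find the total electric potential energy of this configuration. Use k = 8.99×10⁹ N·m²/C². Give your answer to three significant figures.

The work to assemble the configuration equals its total potential energy, U = Σ kqᵢqⱼ/rᵢⱼ over all pairs.
Pair separations: r₁₂ = 0.743 m, r₁₃ = 1.85 m, r₁₄ = 0.160 m, r₂₃ = 1.11 m, r₂₄ = 0.583 m, r₃₄ = 1.69 m.
Summing all 6 pair terms gives U = 2.30 J.

2.30 J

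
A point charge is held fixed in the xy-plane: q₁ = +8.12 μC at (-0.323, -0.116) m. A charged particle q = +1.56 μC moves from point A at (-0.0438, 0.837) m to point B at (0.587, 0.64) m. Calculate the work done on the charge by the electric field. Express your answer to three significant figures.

The work done by the electric force is W_field = −ΔU = −q(V_B − V_A) = q(V_A − V_B).
At A: distance to the source charge is 0.993 m; V_A = kq₁/r = 7.35×10⁴ V.
At B: distance to the source charge is 1.18 m; V_B = kq₁/r = 6.17×10⁴ V.
ΔV = V_B − V_A = -1.18×10⁴ V.
W_field = −qΔV = −(1.56×10⁻⁶ C)(-1.18×10⁴ V) = 0.0184 J.

0.0184 J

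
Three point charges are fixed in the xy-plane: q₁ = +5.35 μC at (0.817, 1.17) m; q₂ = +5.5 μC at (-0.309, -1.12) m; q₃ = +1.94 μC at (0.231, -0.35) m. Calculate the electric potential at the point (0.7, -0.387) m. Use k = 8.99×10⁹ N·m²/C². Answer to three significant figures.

Electric potential is a scalar, so the contributions from each charge add algebraically: V = Σ kqᵢ/rᵢ.
Distances from the field point to each charge: r₁ = 1.56 m, r₂ = 1.25 m, r₃ = 0.470 m.
V = k[(5.35×10⁻⁶)/(1.56) + (5.50×10⁻⁶)/(1.25) + (1.94×10⁻⁶)/(0.470)] = 1.08×10⁵ V.

1.08×10⁵ V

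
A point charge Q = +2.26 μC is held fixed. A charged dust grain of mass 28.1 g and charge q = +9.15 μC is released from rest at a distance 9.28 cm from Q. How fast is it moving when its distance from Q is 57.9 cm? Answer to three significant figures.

10.9 m/s

Only the electrostatic force acts, so mechanical energy is conserved: ½mv² = U₁ − U₂ = kQq(1/r₁ − 1/r₂).
U₁ − U₂ = (8.99×10⁹ N·m²/C²)(2.26×10⁻⁶ C)(9.15×10⁻⁶ C)(1/0.0928 − 1/0.579) = 1.68 J.
v = √(2·1.68/0.0281) = 10.9 m/s.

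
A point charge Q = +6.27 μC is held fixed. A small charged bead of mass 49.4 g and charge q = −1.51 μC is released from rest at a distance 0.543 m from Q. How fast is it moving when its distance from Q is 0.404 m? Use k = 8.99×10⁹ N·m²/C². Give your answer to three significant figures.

1.48 m/s

Only the electrostatic force acts, so mechanical energy is conserved: ½mv² = U₁ − U₂ = kQq(1/r₁ − 1/r₂).
U₁ − U₂ = (8.99×10⁹ N·m²/C²)(6.27×10⁻⁶ C)(-1.51×10⁻⁶ C)(1/0.543 − 1/0.404) = 0.0539 J.
v = √(2·0.0539/0.0494) = 1.48 m/s.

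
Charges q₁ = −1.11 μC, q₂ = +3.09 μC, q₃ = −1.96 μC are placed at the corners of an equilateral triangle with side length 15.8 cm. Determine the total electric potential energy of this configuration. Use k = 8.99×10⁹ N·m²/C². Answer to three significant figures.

The work to assemble the configuration equals its total potential energy, U = Σ kqᵢqⱼ/rᵢⱼ over all pairs.
All three pair separations equal the side length, 0.158 m.
U = (-0.195) + (0.124) + (-0.345) = -0.416 J.

-0.416 J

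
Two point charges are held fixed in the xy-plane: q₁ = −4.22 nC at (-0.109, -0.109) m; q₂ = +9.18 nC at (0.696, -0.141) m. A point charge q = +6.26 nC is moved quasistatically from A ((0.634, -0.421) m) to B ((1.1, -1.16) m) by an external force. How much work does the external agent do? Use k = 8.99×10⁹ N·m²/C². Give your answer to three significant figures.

For quasistatic motion the external work equals the change in potential energy: W_ext = qΔV = q(V_B − V_A).
At A: distances to the source charges are 0.806 m, 0.287 m; V_A = Σ kqᵢ/rᵢ = 241 V.
At B: distances to the source charges are 1.60 m, 1.10 m; V_B = Σ kqᵢ/rᵢ = 51.6 V.
ΔV = V_B − V_A = -189 V.
W_ext = qΔV = (6.26×10⁻⁹ C)(-189 V) = -1.18×10⁻⁶ J.

-1.18×10⁻⁶ J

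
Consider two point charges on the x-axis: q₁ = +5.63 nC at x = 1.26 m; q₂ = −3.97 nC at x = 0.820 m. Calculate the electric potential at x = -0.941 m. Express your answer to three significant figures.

2.73 V

Electric potential is a scalar, so the contributions from each charge add algebraically: V = Σ kqᵢ/rᵢ.
Distances from the field point to each charge: r₁ = 2.20 m, r₂ = 1.76 m.
V = k[(5.63×10⁻⁹)/(2.20) + (-3.97×10⁻⁹)/(1.76)] = 2.73 V.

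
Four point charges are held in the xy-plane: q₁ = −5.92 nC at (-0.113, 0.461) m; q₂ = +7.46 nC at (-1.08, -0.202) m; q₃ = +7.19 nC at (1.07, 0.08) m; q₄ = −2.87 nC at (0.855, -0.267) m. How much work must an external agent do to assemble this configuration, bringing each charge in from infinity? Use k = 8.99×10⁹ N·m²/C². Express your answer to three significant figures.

The assembly work is the sum of pairwise potential energies, U = Σ_{i<j} kqᵢqⱼ/rᵢⱼ.
Pair separations: r₁₂ = 1.17 m, r₁₃ = 1.24 m, r₁₄ = 1.21 m, r₂₃ = 2.17 m, r₂₄ = 1.94 m, r₃₄ = 0.408 m.
Summing all 6 pair terms gives U = -8.52×10⁻⁷ J.

-8.52×10⁻⁷ J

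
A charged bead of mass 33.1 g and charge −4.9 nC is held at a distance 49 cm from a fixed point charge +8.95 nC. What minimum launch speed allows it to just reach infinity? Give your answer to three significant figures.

To just escape, total mechanical energy must reach zero at infinity: ½mv²_min + U = 0, so ½mv²_min = −U = |kQq|/r.
|U| = |kQq|/r = (8.99×10⁹ N·m²/C²)(8.95×10⁻⁹)(4.90×10⁻⁹)/(0.490) = 8.05×10⁻⁷ J.
v_min = √(2|U|/m) = √(2·8.05×10⁻⁷/0.0331) = 6.97×10⁻³ m/s.

6.97×10⁻³ m/s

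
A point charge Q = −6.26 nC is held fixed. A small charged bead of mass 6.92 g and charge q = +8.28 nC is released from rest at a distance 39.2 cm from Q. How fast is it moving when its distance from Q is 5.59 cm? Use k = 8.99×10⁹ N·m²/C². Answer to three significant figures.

0.0454 m/s

Only the electrostatic force acts, so mechanical energy is conserved: ½mv² = U₁ − U₂ = kQq(1/r₁ − 1/r₂).
U₁ − U₂ = (8.99×10⁹ N·m²/C²)(-6.26×10⁻⁹ C)(8.28×10⁻⁹ C)(1/0.392 − 1/0.0559) = 7.15×10⁻⁶ J.
v = √(2·7.15×10⁻⁶/6.92×10⁻³) = 0.0454 m/s.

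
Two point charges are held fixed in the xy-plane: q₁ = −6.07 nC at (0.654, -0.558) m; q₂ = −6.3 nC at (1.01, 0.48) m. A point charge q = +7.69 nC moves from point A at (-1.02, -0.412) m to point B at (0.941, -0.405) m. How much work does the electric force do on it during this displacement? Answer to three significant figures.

1.33×10⁻⁶ J

The work done by the electric force is W_field = −ΔU = −q(V_B − V_A) = q(V_A − V_B).
At A: distances to the source charges are 1.68 m, 2.22 m; V_A = Σ kqᵢ/rᵢ = -58.0 V.
At B: distances to the source charges are 0.325 m, 0.888 m; V_B = Σ kqᵢ/rᵢ = -232 V.
ΔV = V_B − V_A = -174 V.
W_field = −qΔV = −(7.69×10⁻⁹ C)(-174 V) = 1.33×10⁻⁶ J.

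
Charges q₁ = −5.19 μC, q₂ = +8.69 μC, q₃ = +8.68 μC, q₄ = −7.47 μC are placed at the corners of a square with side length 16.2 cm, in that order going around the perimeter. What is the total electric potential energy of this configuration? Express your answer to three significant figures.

-4.08 J

The assembly work is the sum of pairwise potential energies, U = Σ_{i<j} kqᵢqⱼ/rᵢⱼ.
The four side pairs have separation 0.162 m and the two diagonal pairs 0.229 m.
Summing all 6 pair terms gives U = -4.08 J.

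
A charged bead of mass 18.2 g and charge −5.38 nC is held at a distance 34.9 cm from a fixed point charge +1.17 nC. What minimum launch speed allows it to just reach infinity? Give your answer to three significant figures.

4.22×10⁻³ m/s

To just escape, total mechanical energy must reach zero at infinity: ½mv²_min + U = 0, so ½mv²_min = −U = |kQq|/r.
|U| = |kQq|/r = (8.99×10⁹ N·m²/C²)(1.17×10⁻⁹)(5.38×10⁻⁹)/(0.349) = 1.62×10⁻⁷ J.
v_min = √(2|U|/m) = √(2·1.62×10⁻⁷/0.0182) = 4.22×10⁻³ m/s.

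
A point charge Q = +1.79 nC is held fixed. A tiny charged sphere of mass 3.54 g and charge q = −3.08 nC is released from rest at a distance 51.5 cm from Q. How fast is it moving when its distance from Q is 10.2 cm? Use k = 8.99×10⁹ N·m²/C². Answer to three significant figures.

0.0148 m/s

Only the electrostatic force acts, so mechanical energy is conserved: ½mv² = U₁ − U₂ = kQq(1/r₁ − 1/r₂).
U₁ − U₂ = (8.99×10⁹ N·m²/C²)(1.79×10⁻⁹ C)(-3.08×10⁻⁹ C)(1/0.515 − 1/0.102) = 3.90×10⁻⁷ J.
v = √(2·3.90×10⁻⁷/3.54×10⁻³) = 0.0148 m/s.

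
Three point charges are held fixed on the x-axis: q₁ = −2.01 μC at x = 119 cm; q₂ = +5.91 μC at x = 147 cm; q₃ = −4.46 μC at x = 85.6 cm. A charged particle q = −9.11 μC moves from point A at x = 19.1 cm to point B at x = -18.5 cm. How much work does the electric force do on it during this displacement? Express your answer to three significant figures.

The work done by the electric force is W_field = −ΔU = −q(V_B − V_A) = q(V_A − V_B).
At A: distances to the source charges are 0.999 m, 1.28 m, 0.665 m; V_A = Σ kqᵢ/rᵢ = -3.68×10⁴ V.
At B: distances to the source charges are 1.38 m, 1.66 m, 1.04 m; V_B = Σ kqᵢ/rᵢ = -1.96×10⁴ V.
ΔV = V_B − V_A = 1.73×10⁴ V.
W_field = −qΔV = −(-9.11×10⁻⁶ C)(1.73×10⁴ V) = 0.157 J.

0.157 J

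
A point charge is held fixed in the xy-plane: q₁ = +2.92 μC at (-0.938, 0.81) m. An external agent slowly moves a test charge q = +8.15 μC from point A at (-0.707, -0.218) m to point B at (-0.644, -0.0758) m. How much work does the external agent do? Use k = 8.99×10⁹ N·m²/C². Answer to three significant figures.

For quasistatic motion the external work equals the change in potential energy: W_ext = qΔV = q(V_B − V_A).
At A: distance to the source charge is 1.05 m; V_A = kq₁/r = 2.49×10⁴ V.
At B: distance to the source charge is 0.933 m; V_B = kq₁/r = 2.81×10⁴ V.
ΔV = V_B − V_A = 3210 V.
W_ext = qΔV = (8.15×10⁻⁶ C)(3210 V) = 0.0262 J.

0.0262 J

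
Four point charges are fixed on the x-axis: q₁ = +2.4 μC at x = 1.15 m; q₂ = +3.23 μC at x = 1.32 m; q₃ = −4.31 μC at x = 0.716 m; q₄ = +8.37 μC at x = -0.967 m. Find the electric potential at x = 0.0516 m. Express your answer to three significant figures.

5.81×10⁴ V

The total potential is the scalar sum of each charge's contribution, V = Σ kqᵢ/rᵢ.
Distances from the field point to each charge: r₁ = 1.10 m, r₂ = 1.27 m, r₃ = 0.664 m, r₄ = 1.02 m.
V = k[(2.40×10⁻⁶)/(1.10) + (3.23×10⁻⁶)/(1.27) + (-4.31×10⁻⁶)/(0.664) + (8.37×10⁻⁶)/(1.02)] = 5.81×10⁴ V.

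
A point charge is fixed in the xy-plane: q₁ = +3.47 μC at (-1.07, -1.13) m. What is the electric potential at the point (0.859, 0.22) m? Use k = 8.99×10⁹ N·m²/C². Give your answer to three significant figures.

The total potential is the scalar sum of each charge's contribution, V = Σ kqᵢ/rᵢ.
Distances from the field point to each charge: r₁ = 2.35 m.
V = k[(3.47×10⁻⁶)/(2.35)] = 1.32×10⁴ V.

1.32×10⁴ V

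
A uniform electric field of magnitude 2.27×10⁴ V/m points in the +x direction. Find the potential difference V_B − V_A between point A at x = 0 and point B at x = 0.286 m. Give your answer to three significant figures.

-6490 V

In a uniform field, potential decreases in the direction of E: V_B − V_A = −E·Δx.
V_B − V_A = −(2.27×10⁴ V/m)(0.286 m) = -6490 V.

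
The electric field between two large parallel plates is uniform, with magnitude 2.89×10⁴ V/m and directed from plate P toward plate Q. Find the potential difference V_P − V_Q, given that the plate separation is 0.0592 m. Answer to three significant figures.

In a uniform field, potential decreases in the direction of E: ΔV = −E·d for a displacement d parallel to E.
Going from Q to P is a displacement of 0.0592 m opposite to the field, so V_P − V_Q = +Ed = 1710 V.

1710 V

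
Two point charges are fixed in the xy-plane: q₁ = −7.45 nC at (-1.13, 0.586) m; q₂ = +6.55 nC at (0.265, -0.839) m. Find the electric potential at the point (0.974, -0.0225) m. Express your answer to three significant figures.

Electric potential is a scalar, so the contributions from each charge add algebraically: V = Σ kqᵢ/rᵢ.
Distances from the field point to each charge: r₁ = 2.19 m, r₂ = 1.08 m.
V = k[(-7.45×10⁻⁹)/(2.19) + (6.55×10⁻⁹)/(1.08)] = 23.9 V.

23.9 V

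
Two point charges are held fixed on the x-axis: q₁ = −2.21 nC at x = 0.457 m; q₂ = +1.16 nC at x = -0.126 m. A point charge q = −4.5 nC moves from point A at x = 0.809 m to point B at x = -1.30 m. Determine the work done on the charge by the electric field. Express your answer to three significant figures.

The work done by the electric force is W_field = −ΔU = −q(V_B − V_A) = q(V_A − V_B).
At A: distances to the source charges are 0.352 m, 0.935 m; V_A = Σ kqᵢ/rᵢ = -45.3 V.
At B: distances to the source charges are 1.76 m, 1.17 m; V_B = Σ kqᵢ/rᵢ = -2.43 V.
ΔV = V_B − V_A = 42.9 V.
W_field = −qΔV = −(-4.50×10⁻⁹ C)(42.9 V) = 1.93×10⁻⁷ J.

1.93×10⁻⁷ J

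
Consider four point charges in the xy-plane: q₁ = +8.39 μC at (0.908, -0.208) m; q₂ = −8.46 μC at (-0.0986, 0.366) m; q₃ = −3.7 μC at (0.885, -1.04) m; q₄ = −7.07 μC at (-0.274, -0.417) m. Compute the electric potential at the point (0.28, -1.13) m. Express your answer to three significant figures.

Electric potential is a scalar, so the contributions from each charge add algebraically: V = Σ kqᵢ/rᵢ.
Distances from the field point to each charge: r₁ = 1.12 m, r₂ = 1.54 m, r₃ = 0.612 m, r₄ = 0.903 m.
V = k[(8.39×10⁻⁶)/(1.12) + (-8.46×10⁻⁶)/(1.54) + (-3.70×10⁻⁶)/(0.612) + (-7.07×10⁻⁶)/(0.903)] = -1.06×10⁵ V.

-1.06×10⁵ V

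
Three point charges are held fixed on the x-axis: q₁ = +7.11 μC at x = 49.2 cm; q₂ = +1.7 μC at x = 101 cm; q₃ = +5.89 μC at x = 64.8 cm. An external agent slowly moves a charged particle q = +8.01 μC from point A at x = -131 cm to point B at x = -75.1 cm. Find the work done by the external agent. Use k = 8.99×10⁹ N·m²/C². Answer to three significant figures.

For quasistatic motion the external work equals the change in potential energy: W_ext = qΔV = q(V_B − V_A).
At A: distances to the source charges are 1.80 m, 2.32 m, 1.96 m; V_A = Σ kqᵢ/rᵢ = 6.91×10⁴ V.
At B: distances to the source charges are 1.24 m, 1.76 m, 1.40 m; V_B = Σ kqᵢ/rᵢ = 9.80×10⁴ V.
ΔV = V_B − V_A = 2.88×10⁴ V.
W_ext = qΔV = (8.01×10⁻⁶ C)(2.88×10⁴ V) = 0.231 J.

0.231 J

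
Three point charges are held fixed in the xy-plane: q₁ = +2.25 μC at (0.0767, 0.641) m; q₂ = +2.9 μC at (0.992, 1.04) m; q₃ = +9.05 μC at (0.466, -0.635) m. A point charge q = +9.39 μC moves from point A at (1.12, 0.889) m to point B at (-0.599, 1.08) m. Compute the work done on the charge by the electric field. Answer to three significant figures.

The work done by the electric force is W_field = −ΔU = −q(V_B − V_A) = q(V_A − V_B).
At A: distances to the source charges are 1.07 m, 0.198 m, 1.66 m; V_A = Σ kqᵢ/rᵢ = 2.00×10⁵ V.
At B: distances to the source charges are 0.806 m, 1.59 m, 2.02 m; V_B = Σ kqᵢ/rᵢ = 8.18×10⁴ V.
ΔV = V_B − V_A = -1.18×10⁵ V.
W_field = −qΔV = −(9.39×10⁻⁶ C)(-1.18×10⁵ V) = 1.11 J.

1.11 J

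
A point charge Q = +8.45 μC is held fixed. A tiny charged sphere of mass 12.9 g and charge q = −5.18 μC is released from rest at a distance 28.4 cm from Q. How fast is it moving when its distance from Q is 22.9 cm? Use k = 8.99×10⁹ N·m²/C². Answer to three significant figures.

7.18 m/s

Only the electrostatic force acts, so mechanical energy is conserved: ½mv² = U₁ − U₂ = kQq(1/r₁ − 1/r₂).
U₁ − U₂ = (8.99×10⁹ N·m²/C²)(8.45×10⁻⁶ C)(-5.18×10⁻⁶ C)(1/0.284 − 1/0.229) = 0.333 J.
v = √(2·0.333/0.0129) = 7.18 m/s.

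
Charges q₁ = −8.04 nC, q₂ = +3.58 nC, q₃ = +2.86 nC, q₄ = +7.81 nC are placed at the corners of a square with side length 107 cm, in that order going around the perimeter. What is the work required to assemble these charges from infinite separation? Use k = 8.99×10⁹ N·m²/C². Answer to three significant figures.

-4.66×10⁻⁷ J

The assembly work is the sum of pairwise potential energies, U = Σ_{i<j} kqᵢqⱼ/rᵢⱼ.
The four side pairs have separation 1.07 m and the two diagonal pairs 1.51 m.
Summing all 6 pair terms gives U = -4.66×10⁻⁷ J.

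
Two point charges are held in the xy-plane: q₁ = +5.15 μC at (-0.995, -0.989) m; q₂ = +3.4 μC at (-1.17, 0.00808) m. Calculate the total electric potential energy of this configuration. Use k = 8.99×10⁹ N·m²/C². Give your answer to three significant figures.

The work to assemble the configuration equals its total potential energy, U = Σ kqᵢqⱼ/rᵢⱼ over all pairs.
Pair separations: r₁₂ = 1.01 m.
U = (0.155) = 0.155 J.

0.155 J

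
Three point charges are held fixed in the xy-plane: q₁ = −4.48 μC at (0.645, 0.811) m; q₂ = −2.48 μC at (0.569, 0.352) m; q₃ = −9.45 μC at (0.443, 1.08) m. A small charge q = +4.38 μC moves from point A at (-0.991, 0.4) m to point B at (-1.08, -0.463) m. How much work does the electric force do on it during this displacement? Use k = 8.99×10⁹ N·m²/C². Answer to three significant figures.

-0.0946 J

The work done by the electric force is W_field = −ΔU = −q(V_B − V_A) = q(V_A − V_B).
At A: distances to the source charges are 1.69 m, 1.56 m, 1.59 m; V_A = Σ kqᵢ/rᵢ = -9.17×10⁴ V.
At B: distances to the source charges are 2.14 m, 1.84 m, 2.17 m; V_B = Σ kqᵢ/rᵢ = -7.01×10⁴ V.
ΔV = V_B − V_A = 2.16×10⁴ V.
W_field = −qΔV = −(4.38×10⁻⁶ C)(2.16×10⁴ V) = -0.0946 J.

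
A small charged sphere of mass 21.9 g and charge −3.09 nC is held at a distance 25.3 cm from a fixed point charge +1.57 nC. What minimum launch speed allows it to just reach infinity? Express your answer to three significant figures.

3.97×10⁻³ m/s

To just escape, total mechanical energy must reach zero at infinity: ½mv²_min + U = 0, so ½mv²_min = −U = |kQq|/r.
|U| = |kQq|/r = (8.99×10⁹ N·m²/C²)(1.57×10⁻⁹)(3.09×10⁻⁹)/(0.253) = 1.72×10⁻⁷ J.
v_min = √(2|U|/m) = √(2·1.72×10⁻⁷/0.0219) = 3.97×10⁻³ m/s.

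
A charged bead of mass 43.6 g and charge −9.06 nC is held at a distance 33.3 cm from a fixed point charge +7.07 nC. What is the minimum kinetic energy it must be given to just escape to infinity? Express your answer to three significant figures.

1.73×10⁻⁶ J

To just escape, total mechanical energy must reach zero at infinity: ½mv²_min + U = 0, so ½mv²_min = −U = |kQq|/r.
|U| = |kQq|/r = (8.99×10⁹ N·m²/C²)(7.07×10⁻⁹)(9.06×10⁻⁹)/(0.333) = 1.73×10⁻⁶ J.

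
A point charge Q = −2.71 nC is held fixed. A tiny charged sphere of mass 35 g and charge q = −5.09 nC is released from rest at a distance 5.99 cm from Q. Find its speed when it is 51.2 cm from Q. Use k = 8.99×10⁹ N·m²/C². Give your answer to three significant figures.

Only the electrostatic force acts, so mechanical energy is conserved: ½mv² = U₁ − U₂ = kQq(1/r₁ − 1/r₂).
U₁ − U₂ = (8.99×10⁹ N·m²/C²)(-2.71×10⁻⁹ C)(-5.09×10⁻⁹ C)(1/0.0599 − 1/0.512) = 1.83×10⁻⁶ J.
v = √(2·1.83×10⁻⁶/0.0350) = 0.0102 m/s.

0.0102 m/s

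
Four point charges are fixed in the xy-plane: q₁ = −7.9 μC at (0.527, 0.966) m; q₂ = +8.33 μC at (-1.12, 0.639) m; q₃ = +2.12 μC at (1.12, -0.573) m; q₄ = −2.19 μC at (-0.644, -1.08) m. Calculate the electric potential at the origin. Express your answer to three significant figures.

-6970 V

The total potential is the scalar sum of each charge's contribution, V = Σ kqᵢ/rᵢ.
Distances from the field point to each charge: r₁ = 1.10 m, r₂ = 1.29 m, r₃ = 1.26 m, r₄ = 1.26 m.
V = k[(-7.90×10⁻⁶)/(1.10) + (8.33×10⁻⁶)/(1.29) + (2.12×10⁻⁶)/(1.26) + (-2.19×10⁻⁶)/(1.26)] = -6970 V.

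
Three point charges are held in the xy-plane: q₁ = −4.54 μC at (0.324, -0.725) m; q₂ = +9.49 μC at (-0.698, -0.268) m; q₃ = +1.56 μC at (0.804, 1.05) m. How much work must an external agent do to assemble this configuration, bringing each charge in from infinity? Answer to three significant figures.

The work to assemble the configuration equals its total potential energy, U = Σ kqᵢqⱼ/rᵢⱼ over all pairs.
Pair separations: r₁₂ = 1.12 m, r₁₃ = 1.84 m, r₂₃ = 2.00 m.
U = (-0.346) + (-0.0346) + (0.0666) = -0.314 J.

-0.314 J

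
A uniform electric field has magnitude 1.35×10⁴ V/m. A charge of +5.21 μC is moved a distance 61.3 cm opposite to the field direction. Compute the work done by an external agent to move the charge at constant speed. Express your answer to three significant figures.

0.0431 J

The potential change for a displacement 61.3 cm opposite to the field direction is ΔV = +Ed = 8280 V.
W_ext = qΔV = 0.0431 J.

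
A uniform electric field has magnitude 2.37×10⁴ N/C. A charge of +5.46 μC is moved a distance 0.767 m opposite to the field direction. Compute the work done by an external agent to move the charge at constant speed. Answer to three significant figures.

0.0993 J

The potential change for a displacement 0.767 m opposite to the field direction is ΔV = +Ed = 1.82×10⁴ V.
W_ext = qΔV = 0.0993 J.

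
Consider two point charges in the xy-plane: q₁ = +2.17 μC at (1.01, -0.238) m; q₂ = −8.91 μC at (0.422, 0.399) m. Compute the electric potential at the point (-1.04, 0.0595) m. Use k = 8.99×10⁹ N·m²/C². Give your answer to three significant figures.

The total potential is the scalar sum of each charge's contribution, V = Σ kqᵢ/rᵢ.
Distances from the field point to each charge: r₁ = 2.07 m, r₂ = 1.50 m.
V = k[(2.17×10⁻⁶)/(2.07) + (-8.91×10⁻⁶)/(1.50)] = -4.40×10⁴ V.

-4.40×10⁴ V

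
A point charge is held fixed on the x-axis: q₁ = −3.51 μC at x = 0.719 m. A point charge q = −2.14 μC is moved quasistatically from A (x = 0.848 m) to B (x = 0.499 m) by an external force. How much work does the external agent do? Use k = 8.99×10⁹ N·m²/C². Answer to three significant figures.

For quasistatic motion the external work equals the change in potential energy: W_ext = qΔV = q(V_B − V_A).
At A: distance to the source charge is 0.129 m; V_A = kq₁/r = -2.45×10⁵ V.
At B: distance to the source charge is 0.220 m; V_B = kq₁/r = -1.43×10⁵ V.
ΔV = V_B − V_A = 1.01×10⁵ V.
W_ext = qΔV = (-2.14×10⁻⁶ C)(1.01×10⁵ V) = -0.217 J.

-0.217 J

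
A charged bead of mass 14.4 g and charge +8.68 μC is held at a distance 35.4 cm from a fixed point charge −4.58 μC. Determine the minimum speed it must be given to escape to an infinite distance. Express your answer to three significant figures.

To just escape, total mechanical energy must reach zero at infinity: ½mv²_min + U = 0, so ½mv²_min = −U = |kQq|/r.
|U| = |kQq|/r = (8.99×10⁹ N·m²/C²)(4.58×10⁻⁶)(8.68×10⁻⁶)/(0.354) = 1.01 J.
v_min = √(2|U|/m) = √(2·1.01/0.0144) = 11.8 m/s.

11.8 m/s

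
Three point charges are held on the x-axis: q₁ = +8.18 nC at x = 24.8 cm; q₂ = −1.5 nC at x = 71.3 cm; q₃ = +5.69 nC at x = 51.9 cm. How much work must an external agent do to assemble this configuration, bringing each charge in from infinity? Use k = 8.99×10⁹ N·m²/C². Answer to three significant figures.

9.11×10⁻⁷ J

The assembly work is the sum of pairwise potential energies, U = Σ_{i<j} kqᵢqⱼ/rᵢⱼ.
Pair separations: r₁₂ = 0.465 m, r₁₃ = 0.271 m, r₂₃ = 0.194 m.
U = (-2.37×10⁻⁷) + (1.54×10⁻⁶) + (-3.96×10⁻⁷) = 9.11×10⁻⁷ J.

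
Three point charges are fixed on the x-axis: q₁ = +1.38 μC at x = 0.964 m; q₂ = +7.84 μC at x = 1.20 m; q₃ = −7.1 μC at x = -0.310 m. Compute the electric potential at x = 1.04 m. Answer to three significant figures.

5.56×10⁵ V

Electric potential is a scalar, so the contributions from each charge add algebraically: V = Σ kqᵢ/rᵢ.
Distances from the field point to each charge: r₁ = 0.0760 m, r₂ = 0.160 m, r₃ = 1.35 m.
V = k[(1.38×10⁻⁶)/(0.0760) + (7.84×10⁻⁶)/(0.160) + (-7.10×10⁻⁶)/(1.35)] = 5.56×10⁵ V.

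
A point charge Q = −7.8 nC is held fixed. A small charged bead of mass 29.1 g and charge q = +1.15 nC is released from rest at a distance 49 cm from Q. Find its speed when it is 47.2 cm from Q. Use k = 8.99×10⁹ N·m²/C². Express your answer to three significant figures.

Only the electrostatic force acts, so mechanical energy is conserved: ½mv² = U₁ − U₂ = kQq(1/r₁ − 1/r₂).
U₁ − U₂ = (8.99×10⁹ N·m²/C²)(-7.80×10⁻⁹ C)(1.15×10⁻⁹ C)(1/0.490 − 1/0.472) = 6.28×10⁻⁹ J.
v = √(2·6.28×10⁻⁹/0.0291) = 6.57×10⁻⁴ m/s.

6.57×10⁻⁴ m/s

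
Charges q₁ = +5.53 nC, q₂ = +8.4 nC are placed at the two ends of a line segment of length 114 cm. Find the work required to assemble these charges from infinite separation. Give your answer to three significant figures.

The assembly work is the sum of pairwise potential energies, U = Σ_{i<j} kqᵢqⱼ/rᵢⱼ.
The separation is r = 1.14 m.
U = (3.66×10⁻⁷) = 3.66×10⁻⁷ J.

3.66×10⁻⁷ J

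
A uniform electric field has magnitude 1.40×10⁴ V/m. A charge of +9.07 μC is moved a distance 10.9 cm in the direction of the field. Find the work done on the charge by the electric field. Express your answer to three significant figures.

The potential change for a displacement 10.9 cm in the direction of the field is ΔV = −Ed = -1530 V.
W_field = −qΔV = 0.0138 J.

0.0138 J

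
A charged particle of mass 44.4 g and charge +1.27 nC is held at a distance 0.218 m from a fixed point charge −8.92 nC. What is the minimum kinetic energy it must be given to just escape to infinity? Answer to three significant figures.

To just escape, total mechanical energy must reach zero at infinity: ½mv²_min + U = 0, so ½mv²_min = −U = |kQq|/r.
|U| = |kQq|/r = (8.99×10⁹ N·m²/C²)(8.92×10⁻⁹)(1.27×10⁻⁹)/(0.218) = 4.67×10⁻⁷ J.

4.67×10⁻⁷ J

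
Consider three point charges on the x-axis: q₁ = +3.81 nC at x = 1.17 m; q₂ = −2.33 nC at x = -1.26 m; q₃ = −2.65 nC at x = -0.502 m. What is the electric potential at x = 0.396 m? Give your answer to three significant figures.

5.07 V

Electric potential is a scalar, so the contributions from each charge add algebraically: V = Σ kqᵢ/rᵢ.
Distances from the field point to each charge: r₁ = 0.774 m, r₂ = 1.66 m, r₃ = 0.898 m.
V = k[(3.81×10⁻⁹)/(0.774) + (-2.33×10⁻⁹)/(1.66) + (-2.65×10⁻⁹)/(0.898)] = 5.07 V.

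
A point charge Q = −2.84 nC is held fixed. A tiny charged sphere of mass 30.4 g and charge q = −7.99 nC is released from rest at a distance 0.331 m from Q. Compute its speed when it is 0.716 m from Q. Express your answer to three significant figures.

Only the electrostatic force acts, so mechanical energy is conserved: ½mv² = U₁ − U₂ = kQq(1/r₁ − 1/r₂).
U₁ − U₂ = (8.99×10⁹ N·m²/C²)(-2.84×10⁻⁹ C)(-7.99×10⁻⁹ C)(1/0.331 − 1/0.716) = 3.31×10⁻⁷ J.
v = √(2·3.31×10⁻⁷/0.0304) = 4.67×10⁻³ m/s.

4.67×10⁻³ m/s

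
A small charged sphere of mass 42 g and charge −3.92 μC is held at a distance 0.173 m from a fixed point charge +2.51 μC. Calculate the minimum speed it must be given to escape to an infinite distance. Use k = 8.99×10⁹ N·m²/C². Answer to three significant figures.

To just escape, total mechanical energy must reach zero at infinity: ½mv²_min + U = 0, so ½mv²_min = −U = |kQq|/r.
|U| = |kQq|/r = (8.99×10⁹ N·m²/C²)(2.51×10⁻⁶)(3.92×10⁻⁶)/(0.173) = 0.511 J.
v_min = √(2|U|/m) = √(2·0.511/0.0420) = 4.93 m/s.

4.93 m/s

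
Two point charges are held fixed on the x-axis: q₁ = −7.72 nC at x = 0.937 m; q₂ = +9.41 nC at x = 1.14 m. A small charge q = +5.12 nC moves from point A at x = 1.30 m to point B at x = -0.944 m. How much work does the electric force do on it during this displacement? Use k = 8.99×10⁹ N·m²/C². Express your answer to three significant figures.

1.71×10⁻⁶ J

The work done by the electric force is W_field = −ΔU = −q(V_B − V_A) = q(V_A − V_B).
At A: distances to the source charges are 0.363 m, 0.160 m; V_A = Σ kqᵢ/rᵢ = 338 V.
At B: distances to the source charges are 1.88 m, 2.08 m; V_B = Σ kqᵢ/rᵢ = 3.70 V.
ΔV = V_B − V_A = -334 V.
W_field = −qΔV = −(5.12×10⁻⁹ C)(-334 V) = 1.71×10⁻⁶ J.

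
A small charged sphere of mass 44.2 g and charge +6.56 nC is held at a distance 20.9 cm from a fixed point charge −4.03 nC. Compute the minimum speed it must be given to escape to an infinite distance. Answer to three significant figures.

To just escape, total mechanical energy must reach zero at infinity: ½mv²_min + U = 0, so ½mv²_min = −U = |kQq|/r.
|U| = |kQq|/r = (8.99×10⁹ N·m²/C²)(4.03×10⁻⁹)(6.56×10⁻⁹)/(0.209) = 1.14×10⁻⁶ J.
v_min = √(2|U|/m) = √(2·1.14×10⁻⁶/0.0442) = 7.17×10⁻³ m/s.

7.17×10⁻³ m/s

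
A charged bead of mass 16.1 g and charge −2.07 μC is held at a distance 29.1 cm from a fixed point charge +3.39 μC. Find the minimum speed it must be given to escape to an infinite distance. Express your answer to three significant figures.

5.19 m/s

To just escape, total mechanical energy must reach zero at infinity: ½mv²_min + U = 0, so ½mv²_min = −U = |kQq|/r.
|U| = |kQq|/r = (8.99×10⁹ N·m²/C²)(3.39×10⁻⁶)(2.07×10⁻⁶)/(0.291) = 0.217 J.
v_min = √(2|U|/m) = √(2·0.217/0.0161) = 5.19 m/s.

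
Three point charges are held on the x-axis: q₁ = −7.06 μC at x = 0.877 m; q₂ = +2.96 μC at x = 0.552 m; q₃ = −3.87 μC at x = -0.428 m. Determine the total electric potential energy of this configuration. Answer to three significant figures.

The work to assemble the configuration equals its total potential energy, U = Σ kqᵢqⱼ/rᵢⱼ over all pairs.
Pair separations: r₁₂ = 0.325 m, r₁₃ = 1.30 m, r₂₃ = 0.980 m.
U = (-0.578) + (0.188) + (-0.105) = -0.495 J.

-0.495 J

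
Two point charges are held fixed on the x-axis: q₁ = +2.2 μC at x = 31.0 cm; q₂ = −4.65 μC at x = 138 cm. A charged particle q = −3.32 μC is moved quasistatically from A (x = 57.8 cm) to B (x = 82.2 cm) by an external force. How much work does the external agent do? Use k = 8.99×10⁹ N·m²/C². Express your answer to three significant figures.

0.192 J

For quasistatic motion the external work equals the change in potential energy: W_ext = qΔV = q(V_B − V_A).
At A: distances to the source charges are 0.268 m, 0.802 m; V_A = Σ kqᵢ/rᵢ = 2.17×10⁴ V.
At B: distances to the source charges are 0.512 m, 0.558 m; V_B = Σ kqᵢ/rᵢ = -3.63×10⁴ V.
ΔV = V_B − V_A = -5.80×10⁴ V.
W_ext = qΔV = (-3.32×10⁻⁶ C)(-5.80×10⁴ V) = 0.192 J.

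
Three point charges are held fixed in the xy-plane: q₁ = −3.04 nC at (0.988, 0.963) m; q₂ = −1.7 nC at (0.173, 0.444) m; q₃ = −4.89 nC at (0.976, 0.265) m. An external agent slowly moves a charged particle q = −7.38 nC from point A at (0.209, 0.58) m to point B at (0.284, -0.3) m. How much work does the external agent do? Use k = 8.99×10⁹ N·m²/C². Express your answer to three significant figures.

-7.73×10⁻⁷ J

For quasistatic motion the external work equals the change in potential energy: W_ext = qΔV = q(V_B − V_A).
At A: distances to the source charges are 0.868 m, 0.141 m, 0.829 m; V_A = Σ kqᵢ/rᵢ = -193 V.
At B: distances to the source charges are 1.45 m, 0.752 m, 0.893 m; V_B = Σ kqᵢ/rᵢ = -88.4 V.
ΔV = V_B − V_A = 105 V.
W_ext = qΔV = (-7.38×10⁻⁹ C)(105 V) = -7.73×10⁻⁷ J.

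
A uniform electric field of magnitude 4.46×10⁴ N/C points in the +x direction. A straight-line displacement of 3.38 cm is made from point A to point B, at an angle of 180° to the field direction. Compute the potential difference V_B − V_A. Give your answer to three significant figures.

1510 V

Only the component of displacement along E changes the potential: ΔV = −E·d·cosθ.
ΔV = −(4.46×10⁴ V/m)(0.0338 m)cos180° = 1510 V.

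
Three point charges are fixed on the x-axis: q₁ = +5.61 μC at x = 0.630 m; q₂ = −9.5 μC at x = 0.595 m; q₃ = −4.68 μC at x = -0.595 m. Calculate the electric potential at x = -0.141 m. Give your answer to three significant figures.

Electric potential is a scalar, so the contributions from each charge add algebraically: V = Σ kqᵢ/rᵢ.
Distances from the field point to each charge: r₁ = 0.771 m, r₂ = 0.736 m, r₃ = 0.454 m.
V = k[(5.61×10⁻⁶)/(0.771) + (-9.50×10⁻⁶)/(0.736) + (-4.68×10⁻⁶)/(0.454)] = -1.43×10⁵ V.

-1.43×10⁵ V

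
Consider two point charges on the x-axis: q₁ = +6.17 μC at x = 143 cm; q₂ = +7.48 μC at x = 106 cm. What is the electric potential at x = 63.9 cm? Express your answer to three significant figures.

2.30×10⁵ V

The total potential is the scalar sum of each charge's contribution, V = Σ kqᵢ/rᵢ.
Distances from the field point to each charge: r₁ = 0.791 m, r₂ = 0.421 m.
V = k[(6.17×10⁻⁶)/(0.791) + (7.48×10⁻⁶)/(0.421)] = 2.30×10⁵ V.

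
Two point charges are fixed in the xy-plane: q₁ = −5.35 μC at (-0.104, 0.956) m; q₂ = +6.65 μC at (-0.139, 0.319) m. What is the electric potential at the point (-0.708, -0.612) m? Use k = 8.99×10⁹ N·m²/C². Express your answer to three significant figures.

Electric potential is a scalar, so the contributions from each charge add algebraically: V = Σ kqᵢ/rᵢ.
Distances from the field point to each charge: r₁ = 1.68 m, r₂ = 1.09 m.
V = k[(-5.35×10⁻⁶)/(1.68) + (6.65×10⁻⁶)/(1.09)] = 2.62×10⁴ V.

2.62×10⁴ V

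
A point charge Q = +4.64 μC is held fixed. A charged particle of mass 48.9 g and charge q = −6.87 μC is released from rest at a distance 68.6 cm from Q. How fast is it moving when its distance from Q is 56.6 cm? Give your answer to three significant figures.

1.90 m/s

Only the electrostatic force acts, so mechanical energy is conserved: ½mv² = U₁ − U₂ = kQq(1/r₁ − 1/r₂).
U₁ − U₂ = (8.99×10⁹ N·m²/C²)(4.64×10⁻⁶ C)(-6.87×10⁻⁶ C)(1/0.686 − 1/0.566) = 0.0886 J.
v = √(2·0.0886/0.0489) = 1.90 m/s.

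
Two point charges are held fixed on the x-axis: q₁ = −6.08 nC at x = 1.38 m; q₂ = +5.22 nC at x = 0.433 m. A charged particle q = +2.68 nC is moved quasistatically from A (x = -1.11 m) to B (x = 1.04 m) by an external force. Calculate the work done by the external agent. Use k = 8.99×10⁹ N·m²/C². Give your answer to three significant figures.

For quasistatic motion the external work equals the change in potential energy: W_ext = qΔV = q(V_B − V_A).
At A: distances to the source charges are 2.49 m, 1.54 m; V_A = Σ kqᵢ/rᵢ = 8.46 V.
At B: distances to the source charges are 0.340 m, 0.607 m; V_B = Σ kqᵢ/rᵢ = -83.5 V.
ΔV = V_B − V_A = -91.9 V.
W_ext = qΔV = (2.68×10⁻⁹ C)(-91.9 V) = -2.46×10⁻⁷ J.

-2.46×10⁻⁷ J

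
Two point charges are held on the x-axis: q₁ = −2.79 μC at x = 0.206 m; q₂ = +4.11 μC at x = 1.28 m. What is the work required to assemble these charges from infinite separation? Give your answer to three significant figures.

-0.0960 J

The assembly work is the sum of pairwise potential energies, U = Σ_{i<j} kqᵢqⱼ/rᵢⱼ.
Pair separations: r₁₂ = 1.07 m.
U = (-0.0960) = -0.0960 J.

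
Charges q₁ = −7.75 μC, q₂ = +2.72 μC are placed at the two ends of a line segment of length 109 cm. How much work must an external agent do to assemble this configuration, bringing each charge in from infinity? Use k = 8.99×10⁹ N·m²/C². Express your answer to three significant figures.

-0.174 J

The assembly work is the sum of pairwise potential energies, U = Σ_{i<j} kqᵢqⱼ/rᵢⱼ.
The separation is r = 1.09 m.
U = (-0.174) = -0.174 J.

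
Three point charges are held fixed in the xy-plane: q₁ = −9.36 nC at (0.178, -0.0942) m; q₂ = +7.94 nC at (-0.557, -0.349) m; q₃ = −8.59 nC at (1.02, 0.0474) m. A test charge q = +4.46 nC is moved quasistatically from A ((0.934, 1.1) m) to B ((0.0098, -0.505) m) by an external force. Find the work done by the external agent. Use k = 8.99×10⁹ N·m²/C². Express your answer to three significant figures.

-1.65×10⁻⁷ J

For quasistatic motion the external work equals the change in potential energy: W_ext = qΔV = q(V_B − V_A).
At A: distances to the source charges are 1.41 m, 2.08 m, 1.06 m; V_A = Σ kqᵢ/rᵢ = -98.3 V.
At B: distances to the source charges are 0.444 m, 0.588 m, 1.15 m; V_B = Σ kqᵢ/rᵢ = -135 V.
ΔV = V_B − V_A = -36.9 V.
W_ext = qΔV = (4.46×10⁻⁹ C)(-36.9 V) = -1.65×10⁻⁷ J.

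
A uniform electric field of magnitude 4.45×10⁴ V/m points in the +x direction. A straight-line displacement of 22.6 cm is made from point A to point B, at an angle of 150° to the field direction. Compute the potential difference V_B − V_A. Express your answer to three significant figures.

Only the component of displacement along E changes the potential: ΔV = −E·d·cosθ.
ΔV = −(4.45×10⁴ V/m)(0.226 m)cos150° = 8710 V.

8710 V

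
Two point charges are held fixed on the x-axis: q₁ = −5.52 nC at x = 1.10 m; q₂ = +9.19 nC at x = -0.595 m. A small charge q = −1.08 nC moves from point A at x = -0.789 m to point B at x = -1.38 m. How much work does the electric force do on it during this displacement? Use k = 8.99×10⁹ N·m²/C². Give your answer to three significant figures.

The work done by the electric force is W_field = −ΔU = −q(V_B − V_A) = q(V_A − V_B).
At A: distances to the source charges are 1.89 m, 0.194 m; V_A = Σ kqᵢ/rᵢ = 400 V.
At B: distances to the source charges are 2.48 m, 0.785 m; V_B = Σ kqᵢ/rᵢ = 85.2 V.
ΔV = V_B − V_A = -314 V.
W_field = −qΔV = −(-1.08×10⁻⁹ C)(-314 V) = -3.40×10⁻⁷ J.

-3.40×10⁻⁷ J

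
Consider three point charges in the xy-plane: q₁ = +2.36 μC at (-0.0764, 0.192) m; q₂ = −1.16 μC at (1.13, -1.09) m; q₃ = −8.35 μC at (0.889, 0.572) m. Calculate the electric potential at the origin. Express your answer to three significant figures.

Electric potential is a scalar, so the contributions from each charge add algebraically: V = Σ kqᵢ/rᵢ.
Distances from the field point to each charge: r₁ = 0.207 m, r₂ = 1.57 m, r₃ = 1.06 m.
V = k[(2.36×10⁻⁶)/(0.207) + (-1.16×10⁻⁶)/(1.57) + (-8.35×10⁻⁶)/(1.06)] = 2.50×10⁴ V.

2.50×10⁴ V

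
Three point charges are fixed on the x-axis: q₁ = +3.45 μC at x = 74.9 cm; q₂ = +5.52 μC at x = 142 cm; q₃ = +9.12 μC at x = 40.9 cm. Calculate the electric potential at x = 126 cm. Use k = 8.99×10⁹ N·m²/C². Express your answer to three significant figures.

4.67×10⁵ V

The total potential is the scalar sum of each charge's contribution, V = Σ kqᵢ/rᵢ.
Distances from the field point to each charge: r₁ = 0.511 m, r₂ = 0.160 m, r₃ = 0.851 m.
V = k[(3.45×10⁻⁶)/(0.511) + (5.52×10⁻⁶)/(0.160) + (9.12×10⁻⁶)/(0.851)] = 4.67×10⁵ V.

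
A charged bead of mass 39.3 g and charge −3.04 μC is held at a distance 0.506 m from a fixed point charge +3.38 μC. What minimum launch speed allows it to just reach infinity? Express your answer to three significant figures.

To just escape, total mechanical energy must reach zero at infinity: ½mv²_min + U = 0, so ½mv²_min = −U = |kQq|/r.
|U| = |kQq|/r = (8.99×10⁹ N·m²/C²)(3.38×10⁻⁶)(3.04×10⁻⁶)/(0.506) = 0.183 J.
v_min = √(2|U|/m) = √(2·0.183/0.0393) = 3.05 m/s.

3.05 m/s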